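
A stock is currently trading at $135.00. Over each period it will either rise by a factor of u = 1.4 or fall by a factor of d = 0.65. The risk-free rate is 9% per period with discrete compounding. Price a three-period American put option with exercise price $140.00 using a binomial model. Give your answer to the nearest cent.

$24.47

Risk-neutral probability p = (1 + 0.09 − 0.65)/(1.4 − 0.65) = 0.4400/0.7500 = 0.5867
Terminal stock prices: S_uuu = 370.4, S_uud = 172, S_udd = 79.85, S_ddd = 37.07
Terminal payoffs (K − S): max(-230.4, 0) = 0, max(-31.99, 0) = 0, max(60.15, 0) = 60.15, max(102.9, 0) = 102.9
Node uu (S = 264.6): continuation = 1/1.09·[0.5867·0.0000 + 0.4133·0.0000] = 0.0000; exercise value = 0.0000 ≤ continuation, so V_uu = 0.0000
Node ud (S = 122.9): continuation = 1/1.09·[0.5867·0.0000 + 0.4133·60.1475] = 22.8082; exercise value = 17.1500 ≤ continuation, so V_ud = 22.8082
Node dd (S = 57.04): continuation = 1/1.09·[0.5867·60.1475 + 0.4133·102.9256] = 71.4029; exercise value = 82.9625 > continuation, so V_dd = 82.9625 (exercise)
Node u (S = 189): continuation = 1/1.09·[0.5867·0.0000 + 0.4133·22.8082] = 8.6490; exercise value = 0.0000 ≤ continuation, so V_u = 8.6490
Node d (S = 87.75): continuation = 1/1.09·[0.5867·22.8082 + 0.4133·82.9625] = 43.7358; exercise value = 52.2500 > continuation, so V_d = 52.2500 (exercise)
Node 0 (S = 135): continuation = 1/1.09·[0.5867·8.6490 + 0.4133·52.2500] = 24.4686; exercise value = 5.0000 ≤ continuation, so V_0 = 24.4686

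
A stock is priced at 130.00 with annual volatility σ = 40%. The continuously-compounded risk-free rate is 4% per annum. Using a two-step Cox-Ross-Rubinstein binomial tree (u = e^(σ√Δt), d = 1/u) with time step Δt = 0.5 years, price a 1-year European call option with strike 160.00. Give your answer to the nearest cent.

CRR parameters: u = e^(σ√Δt) = e^(0.4·√0.5) = 1.3269, d = 1/u = 0.7536
Per-period rate: rΔt = 0.04·0.5 = 0.02, so R = e^0.02 = 1.0202
Risk-neutral probability p = (e^0.02 − 0.7536)/(1.3269 − 0.7536) = 0.2666/0.5733 = 0.4650
Terminal stock prices: S_uu = 228.9, S_ud = 130, S_dd = 73.84
Terminal payoffs (S − K): max(68.89, 0) = 68.89, max(-30, 0) = 0, max(-86.16, 0) = 0
Node u (S = 172.5): V_u = e^(−0.02)·[0.4650·68.8850 + 0.5350·0.0000] = 31.3970
Node d (S = 97.97): V_d = e^(−0.02)·[0.4650·0.0000 + 0.5350·0.0000] = 0.0000
Node 0 (S = 130): V_0 = e^(−0.02)·[0.4650·31.3970 + 0.5350·0.0000] = 14.3104

14.31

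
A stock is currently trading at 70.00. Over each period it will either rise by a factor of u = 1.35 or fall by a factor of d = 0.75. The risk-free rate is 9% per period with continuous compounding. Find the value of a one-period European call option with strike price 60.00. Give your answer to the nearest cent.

18.09

Risk-neutral probability p = (e^0.09 − 0.75)/(1.35 − 0.75) = 0.3442/0.6000 = 0.5736
Terminal stock prices: S_u = 94.5, S_d = 52.5
Terminal payoffs (S − K): max(34.5, 0) = 34.5, max(-7.5, 0) = 0
Node 0 (S = 70): V_0 = e^(−0.09)·[0.5736·34.5000 + 0.4264·0.0000] = 18.0867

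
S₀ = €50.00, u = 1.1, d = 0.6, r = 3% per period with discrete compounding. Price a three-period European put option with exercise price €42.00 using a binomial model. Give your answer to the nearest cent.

Risk-neutral probability p = (1 + 0.03 − 0.6)/(1.1 − 0.6) = 0.4300/0.5000 = 0.8600
Terminal stock prices: S_uuu = 66.55, S_uud = 36.3, S_udd = 19.8, S_ddd = 10.8
Terminal payoffs (K − S): max(-24.55, 0) = 0, max(5.7, 0) = 5.7, max(22.2, 0) = 22.2, max(31.2, 0) = 31.2
Node uu (S = 60.5): V_uu = 1/1.03·[0.8600·0.0000 + 0.1400·5.7000] = 0.7748
Node ud (S = 33): V_ud = 1/1.03·[0.8600·5.7000 + 0.1400·22.2000] = 7.7767
Node dd (S = 18): V_dd = 1/1.03·[0.8600·22.2000 + 0.1400·31.2000] = 22.7767
Node u (S = 55): V_u = 1/1.03·[0.8600·0.7748 + 0.1400·7.7767] = 1.7039
Node d (S = 30): V_d = 1/1.03·[0.8600·7.7767 + 0.1400·22.7767] = 9.5890
Node 0 (S = 50): V_0 = 1/1.03·[0.8600·1.7039 + 0.1400·9.5890] = 2.7260

€2.73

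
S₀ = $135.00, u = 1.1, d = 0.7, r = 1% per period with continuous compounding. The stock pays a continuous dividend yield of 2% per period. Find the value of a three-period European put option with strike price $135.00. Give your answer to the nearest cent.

Per-period risk-free factor R = e^0.01 = 1.0101; dividend-adjusted growth = e^(0.01−0.02) = 0.9900.
Risk-neutral probability p = (0.9900 − 0.7)/(1.1 − 0.7) = 0.2900/0.4000 = 0.7251
Terminal stock prices: S_uuu = 179.7, S_uud = 114.3, S_udd = 72.76, S_ddd = 46.3
Terminal payoffs (K − S): max(-44.69, 0) = 0, max(20.65, 0) = 20.65, max(62.24, 0) = 62.24, max(88.7, 0) = 88.7
Node uu (S = 163.4): V_uu = e^(−0.01)·[0.7251·0.0000 + 0.2749·20.6550] = 5.6211
Node ud (S = 103.9): V_ud = e^(−0.01)·[0.7251·20.6550 + 0.2749·62.2350] = 31.7651
Node dd (S = 66.15): V_dd = e^(−0.01)·[0.7251·62.2350 + 0.2749·88.6950] = 68.8166
Node u (S = 148.5): V_u = e^(−0.01)·[0.7251·5.6211 + 0.2749·31.7651] = 12.6800
Node d (S = 94.5): V_d = e^(−0.01)·[0.7251·31.7651 + 0.2749·68.8166] = 41.5322
Node 0 (S = 135): V_0 = e^(−0.01)·[0.7251·12.6800 + 0.2749·41.5322] = 20.4057

$20.41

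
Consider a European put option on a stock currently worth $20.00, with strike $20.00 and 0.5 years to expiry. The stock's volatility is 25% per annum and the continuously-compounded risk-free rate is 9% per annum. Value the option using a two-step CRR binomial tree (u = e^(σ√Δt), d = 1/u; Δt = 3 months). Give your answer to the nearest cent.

CRR parameters: u = e^(σ√Δt) = e^(0.25·√0.25) = 1.1331, d = 1/u = 0.8825
Per-period rate: rΔt = 0.09·0.25 = 0.0225, so R = e^0.0225 = 1.0228
Risk-neutral probability p = (e^0.0225 − 0.8825)/(1.1331 − 0.8825) = 0.1403/0.2507 = 0.5596
Terminal stock prices: S_uu = 25.68, S_ud = 20, S_dd = 15.58
Terminal payoffs (K − S): max(-5.681, 0) = 0, max(0, 0) = 0, max(4.424, 0) = 4.424
Node u (S = 22.66): V_u = e^(−0.0225)·[0.5596·0.0000 + 0.4404·0.0000] = 0.0000
Node d (S = 17.65): V_d = e^(−0.0225)·[0.5596·0.0000 + 0.4404·4.4240] = 1.9051
Node 0 (S = 20): V_0 = e^(−0.0225)·[0.5596·0.0000 + 0.4404·1.9051] = 0.8204

$0.82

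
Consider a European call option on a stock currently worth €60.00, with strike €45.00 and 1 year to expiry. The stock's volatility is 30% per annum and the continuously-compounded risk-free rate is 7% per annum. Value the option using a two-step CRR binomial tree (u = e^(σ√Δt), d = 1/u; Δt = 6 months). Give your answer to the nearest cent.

CRR parameters: u = e^(σ√Δt) = e^(0.3·√0.5) = 1.2363, d = 1/u = 0.8089
Per-period rate: rΔt = 0.07·0.5 = 0.035, so R = e^0.035 = 1.0356
Risk-neutral probability p = (e^0.035 − 0.8089)/(1.2363 − 0.8089) = 0.2268/0.4275 = 0.5305
Terminal stock prices: S_uu = 91.71, S_ud = 60, S_dd = 39.26
Terminal payoffs (S − K): max(46.71, 0) = 46.71, max(15, 0) = 15, max(-5.745, 0) = 0
Node u (S = 74.18): V_u = e^(−0.035)·[0.5305·46.7079 + 0.4695·15.0000] = 30.7264
Node d (S = 48.53): V_d = e^(−0.035)·[0.5305·15.0000 + 0.4695·0.0000] = 7.6837
Node 0 (S = 60): V_0 = e^(−0.035)·[0.5305·30.7264 + 0.4695·7.6837] = 19.2230

€19.22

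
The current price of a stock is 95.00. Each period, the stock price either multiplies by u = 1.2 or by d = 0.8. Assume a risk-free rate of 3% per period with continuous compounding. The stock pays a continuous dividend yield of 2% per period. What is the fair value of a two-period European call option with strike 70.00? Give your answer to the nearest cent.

27.31

Per-period risk-free factor R = e^0.03 = 1.0305; dividend-adjusted growth = e^(0.03−0.02) = 1.0101.
Risk-neutral probability p = (1.0101 − 0.8)/(1.2 − 0.8) = 0.2101/0.4000 = 0.5251
Terminal stock prices: S_uu = 136.8, S_ud = 91.2, S_dd = 60.8
Terminal payoffs (S − K): max(66.8, 0) = 66.8, max(21.2, 0) = 21.2, max(-9.2, 0) = 0
Node u (S = 114): V_u = e^(−0.03)·[0.5251·66.8000 + 0.4749·21.2000] = 43.8115
Node d (S = 76): V_d = e^(−0.03)·[0.5251·21.2000 + 0.4749·0.0000] = 10.8036
Node 0 (S = 95): V_0 = e^(−0.03)·[0.5251·43.8115 + 0.4749·10.8036] = 27.3053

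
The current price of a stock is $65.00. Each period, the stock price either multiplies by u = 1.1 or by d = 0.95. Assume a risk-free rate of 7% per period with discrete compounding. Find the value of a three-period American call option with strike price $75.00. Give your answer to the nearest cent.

Risk-neutral probability p = (1 + 0.07 − 0.95)/(1.1 − 0.95) = 0.1200/0.1500 = 0.8000
Terminal stock prices: S_uuu = 86.52, S_uud = 74.72, S_udd = 64.53, S_ddd = 55.73
Terminal payoffs (S − K): max(11.52, 0) = 11.52, max(-0.2825, 0) = 0, max(-10.47, 0) = 0, max(-19.27, 0) = 0
Node uu (S = 78.65): continuation = 1/1.07·[0.8000·11.5150 + 0.2000·0.0000] = 8.6093; exercise value = 3.6500 ≤ continuation, so V_uu = 8.6093
Node ud (S = 67.92): continuation = 1/1.07·[0.8000·0.0000 + 0.2000·0.0000] = 0.0000; exercise value = 0.0000 ≤ continuation, so V_ud = 0.0000
Node dd (S = 58.66): continuation = 1/1.07·[0.8000·0.0000 + 0.2000·0.0000] = 0.0000; exercise value = 0.0000 ≤ continuation, so V_dd = 0.0000
Node u (S = 71.5): continuation = 1/1.07·[0.8000·8.6093 + 0.2000·0.0000] = 6.4369; exercise value = 0.0000 ≤ continuation, so V_u = 6.4369
Node d (S = 61.75): continuation = 1/1.07·[0.8000·0.0000 + 0.2000·0.0000] = 0.0000; exercise value = 0.0000 ≤ continuation, so V_d = 0.0000
Node 0 (S = 65): continuation = 1/1.07·[0.8000·6.4369 + 0.2000·0.0000] = 4.8126; exercise value = 0.0000 ≤ continuation, so V_0 = 4.8126

$4.81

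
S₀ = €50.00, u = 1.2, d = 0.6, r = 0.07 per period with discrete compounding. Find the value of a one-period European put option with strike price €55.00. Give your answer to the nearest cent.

Risk-neutral probability p = (1 + 0.07 − 0.6)/(1.2 − 0.6) = 0.4700/0.6000 = 0.7833
Terminal stock prices: S_u = 60, S_d = 30
Terminal payoffs (K − S): max(-5, 0) = 0, max(25, 0) = 25
Node 0 (S = 50): V_0 = 1/1.07·[0.7833·0.0000 + 0.2167·25.0000] = 5.0623

€5.06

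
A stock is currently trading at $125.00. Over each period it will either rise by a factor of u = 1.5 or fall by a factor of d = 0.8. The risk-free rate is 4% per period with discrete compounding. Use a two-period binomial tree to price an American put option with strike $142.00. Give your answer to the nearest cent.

$26.54

Risk-neutral probability p = (1 + 0.04 − 0.8)/(1.5 − 0.8) = 0.2400/0.7000 = 0.3429
Terminal stock prices: S_uu = 281.2, S_ud = 150, S_dd = 80
Terminal payoffs (K − S): max(-139.2, 0) = 0, max(-8, 0) = 0, max(62, 0) = 62
Node u (S = 187.5): continuation = 1/1.04·[0.3429·0.0000 + 0.6571·0.0000] = 0.0000; exercise value = 0.0000 ≤ continuation, so V_u = 0.0000
Node d (S = 100): continuation = 1/1.04·[0.3429·0.0000 + 0.6571·62.0000] = 39.1758; exercise value = 42.0000 > continuation, so V_d = 42.0000 (exercise)
Node 0 (S = 125): continuation = 1/1.04·[0.3429·0.0000 + 0.6571·42.0000] = 26.5385; exercise value = 17.0000 ≤ continuation, so V_0 = 26.5385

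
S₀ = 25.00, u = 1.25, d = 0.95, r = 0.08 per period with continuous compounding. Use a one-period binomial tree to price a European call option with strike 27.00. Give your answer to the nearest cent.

Risk-neutral probability p = (e^0.08 − 0.95)/(1.25 − 0.95) = 0.1333/0.3000 = 0.4443
Terminal stock prices: S_u = 31.25, S_d = 23.75
Terminal payoffs (S − K): max(4.25, 0) = 4.25, max(-3.25, 0) = 0
Node 0 (S = 25): V_0 = e^(−0.08)·[0.4443·4.2500 + 0.5557·0.0000] = 1.7431

1.74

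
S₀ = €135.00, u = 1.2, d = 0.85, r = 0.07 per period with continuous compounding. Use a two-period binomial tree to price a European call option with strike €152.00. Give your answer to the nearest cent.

€14.90

Risk-neutral probability p = (e^0.07 − 0.85)/(1.2 − 0.85) = 0.2225/0.3500 = 0.6357
Terminal stock prices: S_uu = 194.4, S_ud = 137.7, S_dd = 97.54
Terminal payoffs (S − K): max(42.4, 0) = 42.4, max(-14.3, 0) = 0, max(-54.46, 0) = 0
Node u (S = 162): V_u = e^(−0.07)·[0.6357·42.4000 + 0.3643·0.0000] = 25.1329
Node d (S = 114.8): V_d = e^(−0.07)·[0.6357·0.0000 + 0.3643·0.0000] = 0.0000
Node 0 (S = 135): V_0 = e^(−0.07)·[0.6357·25.1329 + 0.3643·0.0000] = 14.8977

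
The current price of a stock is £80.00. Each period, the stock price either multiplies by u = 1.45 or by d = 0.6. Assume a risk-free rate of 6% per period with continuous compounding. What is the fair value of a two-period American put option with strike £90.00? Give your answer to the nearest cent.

£22.55

Risk-neutral probability p = (e^0.06 − 0.6)/(1.45 − 0.6) = 0.4618/0.8500 = 0.5433
Terminal stock prices: S_uu = 168.2, S_ud = 69.6, S_dd = 28.8
Terminal payoffs (K − S): max(-78.2, 0) = 0, max(20.4, 0) = 20.4, max(61.2, 0) = 61.2
Node u (S = 116): continuation = e^(−0.06)·[0.5433·0.0000 + 0.4567·20.4000] = 8.7734; exercise value = 0.0000 ≤ continuation, so V_u = 8.7734
Node d (S = 48): continuation = e^(−0.06)·[0.5433·20.4000 + 0.4567·61.2000] = 36.7588; exercise value = 42.0000 > continuation, so V_d = 42.0000 (exercise)
Node 0 (S = 80): continuation = e^(−0.06)·[0.5433·8.7734 + 0.4567·42.0000] = 22.5522; exercise value = 10.0000 ≤ continuation, so V_0 = 22.5522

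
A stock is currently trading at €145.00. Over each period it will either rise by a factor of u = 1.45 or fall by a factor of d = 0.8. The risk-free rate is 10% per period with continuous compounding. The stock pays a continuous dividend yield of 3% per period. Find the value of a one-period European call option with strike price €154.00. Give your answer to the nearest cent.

Per-period risk-free factor R = e^0.1 = 1.1052; dividend-adjusted growth = e^(0.1−0.03) = 1.0725.
Risk-neutral probability p = (1.0725 − 0.8)/(1.45 − 0.8) = 0.2725/0.6500 = 0.4192
Terminal stock prices: S_u = 210.2, S_d = 116
Terminal payoffs (S − K): max(56.25, 0) = 56.25, max(-38, 0) = 0
Node 0 (S = 145): V_0 = e^(−0.1)·[0.4192·56.2500 + 0.5808·0.0000] = 21.3383

€21.34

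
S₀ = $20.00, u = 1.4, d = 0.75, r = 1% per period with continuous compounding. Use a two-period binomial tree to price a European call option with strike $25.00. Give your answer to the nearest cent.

Risk-neutral probability p = (e^0.01 − 0.75)/(1.4 − 0.75) = 0.2601/0.6500 = 0.4001
Terminal stock prices: S_uu = 39.2, S_ud = 21, S_dd = 11.25
Terminal payoffs (S − K): max(14.2, 0) = 14.2, max(-4, 0) = 0, max(-13.75, 0) = 0
Node u (S = 28): V_u = e^(−0.01)·[0.4001·14.2000 + 0.5999·0.0000] = 5.6246
Node d (S = 15): V_d = e^(−0.01)·[0.4001·0.0000 + 0.5999·0.0000] = 0.0000
Node 0 (S = 20): V_0 = e^(−0.01)·[0.4001·5.6246 + 0.5999·0.0000] = 2.2279

$2.23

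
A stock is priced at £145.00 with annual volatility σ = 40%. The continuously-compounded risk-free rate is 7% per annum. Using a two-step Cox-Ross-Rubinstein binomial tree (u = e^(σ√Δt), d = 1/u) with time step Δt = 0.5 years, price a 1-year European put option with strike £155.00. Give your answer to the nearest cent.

£22.15

CRR parameters: u = e^(σ√Δt) = e^(0.4·√0.5) = 1.3269, d = 1/u = 0.7536
Per-period rate: rΔt = 0.07·0.5 = 0.035, so R = e^0.035 = 1.0356
Risk-neutral probability p = (e^0.035 − 0.7536)/(1.3269 − 0.7536) = 0.2820/0.5733 = 0.4919
Terminal stock prices: S_uu = 255.3, S_ud = 145, S_dd = 82.36
Terminal payoffs (K − S): max(-100.3, 0) = 0, max(10, 0) = 10, max(72.64, 0) = 72.64
Node u (S = 192.4): V_u = e^(−0.035)·[0.4919·0.0000 + 0.5081·10.0000] = 4.9063
Node d (S = 109.3): V_d = e^(−0.035)·[0.4919·10.0000 + 0.5081·72.6442] = 40.3913
Node 0 (S = 145): V_0 = e^(−0.035)·[0.4919·4.9063 + 0.5081·40.3913] = 22.1476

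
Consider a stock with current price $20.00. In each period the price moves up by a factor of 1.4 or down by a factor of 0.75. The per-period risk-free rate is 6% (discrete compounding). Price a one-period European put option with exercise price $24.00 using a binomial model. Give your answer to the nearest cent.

Risk-neutral probability p = (1 + 0.06 − 0.75)/(1.4 − 0.75) = 0.3100/0.6500 = 0.4769
Terminal stock prices: S_u = 28, S_d = 15
Terminal payoffs (K − S): max(-4, 0) = 0, max(9, 0) = 9
Node 0 (S = 20): V_0 = 1/1.06·[0.4769·0.0000 + 0.5231·9.0000] = 4.4412

$4.44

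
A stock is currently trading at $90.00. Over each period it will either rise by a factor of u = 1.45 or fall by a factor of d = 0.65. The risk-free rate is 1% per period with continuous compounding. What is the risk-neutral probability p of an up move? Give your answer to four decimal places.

p = 0.4501

Risk-neutral probability p = (e^0.01 − 0.65)/(1.45 − 0.65) = 0.3601/0.8000 = 0.4501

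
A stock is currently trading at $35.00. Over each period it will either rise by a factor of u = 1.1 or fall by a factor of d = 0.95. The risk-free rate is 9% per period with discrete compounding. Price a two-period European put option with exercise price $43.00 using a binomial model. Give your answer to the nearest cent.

$1.19

Risk-neutral probability p = (1 + 0.09 − 0.95)/(1.1 − 0.95) = 0.1400/0.1500 = 0.9333
Terminal stock prices: S_uu = 42.35, S_ud = 36.57, S_dd = 31.59
Terminal payoffs (K − S): max(0.65, 0) = 0.65, max(6.425, 0) = 6.425, max(11.41, 0) = 11.41
Node u (S = 38.5): V_u = 1/1.09·[0.9333·0.6500 + 0.0667·6.4250] = 0.9495
Node d (S = 33.25): V_d = 1/1.09·[0.9333·6.4250 + 0.0667·11.4125] = 6.1995
Node 0 (S = 35): V_0 = 1/1.09·[0.9333·0.9495 + 0.0667·6.1995] = 1.1922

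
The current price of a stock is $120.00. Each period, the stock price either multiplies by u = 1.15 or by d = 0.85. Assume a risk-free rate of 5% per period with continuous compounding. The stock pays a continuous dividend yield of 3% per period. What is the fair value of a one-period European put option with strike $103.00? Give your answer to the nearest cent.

Per-period risk-free factor R = e^0.05 = 1.0513; dividend-adjusted growth = e^(0.05−0.03) = 1.0202.
Risk-neutral probability p = (1.0202 − 0.85)/(1.15 − 0.85) = 0.1702/0.3000 = 0.5673
Terminal stock prices: S_u = 138, S_d = 102
Terminal payoffs (K − S): max(-35, 0) = 0, max(1, 0) = 1
Node 0 (S = 120): V_0 = e^(−0.05)·[0.5673·0.0000 + 0.4327·1.0000] = 0.4116

$0.41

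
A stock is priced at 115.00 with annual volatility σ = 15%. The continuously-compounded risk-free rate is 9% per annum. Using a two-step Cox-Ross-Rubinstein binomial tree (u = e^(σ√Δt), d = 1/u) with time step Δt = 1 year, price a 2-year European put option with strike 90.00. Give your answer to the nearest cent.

0.20

CRR parameters: u = e^(σ√Δt) = e^(0.15·√1) = 1.1618, d = 1/u = 0.8607
Per-period rate: rΔt = 0.09·1 = 0.09, so R = e^0.09 = 1.0942
Risk-neutral probability p = (e^0.09 − 0.8607)/(1.1618 − 0.8607) = 0.2335/0.3011 = 0.7753
Terminal stock prices: S_uu = 155.2, S_ud = 115, S_dd = 85.19
Terminal payoffs (K − S): max(-65.23, 0) = 0, max(-25, 0) = 0, max(4.806, 0) = 4.806
Node u (S = 133.6): V_u = e^(−0.09)·[0.7753·0.0000 + 0.2247·0.0000] = 0.0000
Node d (S = 98.98): V_d = e^(−0.09)·[0.7753·0.0000 + 0.2247·4.8059] = 0.9869
Node 0 (S = 115): V_0 = e^(−0.09)·[0.7753·0.0000 + 0.2247·0.9869] = 0.2027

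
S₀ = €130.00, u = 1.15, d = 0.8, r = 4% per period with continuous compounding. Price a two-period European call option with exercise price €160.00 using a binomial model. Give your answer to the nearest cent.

€5.21

Risk-neutral probability p = (e^0.04 − 0.8)/(1.15 − 0.8) = 0.2408/0.3500 = 0.6880
Terminal stock prices: S_uu = 171.9, S_ud = 119.6, S_dd = 83.2
Terminal payoffs (S − K): max(11.92, 0) = 11.92, max(-40.4, 0) = 0, max(-76.8, 0) = 0
Node u (S = 149.5): V_u = e^(−0.04)·[0.6880·11.9250 + 0.3120·0.0000] = 7.8831
Node d (S = 104): V_d = e^(−0.04)·[0.6880·0.0000 + 0.3120·0.0000] = 0.0000
Node 0 (S = 130): V_0 = e^(−0.04)·[0.6880·7.8831 + 0.3120·0.0000] = 5.2111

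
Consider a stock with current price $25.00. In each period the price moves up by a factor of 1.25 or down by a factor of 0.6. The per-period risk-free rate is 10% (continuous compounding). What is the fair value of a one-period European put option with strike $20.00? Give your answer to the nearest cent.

Risk-neutral probability p = (e^0.1 − 0.6)/(1.25 − 0.6) = 0.5052/0.6500 = 0.7772
Terminal stock prices: S_u = 31.25, S_d = 15
Terminal payoffs (K − S): max(-11.25, 0) = 0, max(5, 0) = 5
Node 0 (S = 25): V_0 = e^(−0.1)·[0.7772·0.0000 + 0.2228·5.0000] = 1.0081

$1.01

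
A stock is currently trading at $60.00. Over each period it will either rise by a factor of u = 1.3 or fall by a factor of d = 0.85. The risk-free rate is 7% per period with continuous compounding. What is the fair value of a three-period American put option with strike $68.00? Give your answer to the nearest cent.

Risk-neutral probability p = (e^0.07 − 0.85)/(1.3 − 0.85) = 0.2225/0.4500 = 0.4945
Terminal stock prices: S_uuu = 131.8, S_uud = 86.19, S_udd = 56.35, S_ddd = 36.85
Terminal payoffs (K − S): max(-63.82, 0) = 0, max(-18.19, 0) = 0, max(11.65, 0) = 11.65, max(31.15, 0) = 31.15
Node uu (S = 101.4): continuation = e^(−0.07)·[0.4945·0.0000 + 0.5055·0.0000] = 0.0000; exercise value = 0.0000 ≤ continuation, so V_uu = 0.0000
Node ud (S = 66.3): continuation = e^(−0.07)·[0.4945·0.0000 + 0.5055·11.6450] = 5.4890; exercise value = 1.7000 ≤ continuation, so V_ud = 5.4890
Node dd (S = 43.35): continuation = e^(−0.07)·[0.4945·11.6450 + 0.5055·31.1525] = 20.0528; exercise value = 24.6500 > continuation, so V_dd = 24.6500 (exercise)
Node u (S = 78): continuation = e^(−0.07)·[0.4945·0.0000 + 0.5055·5.4890] = 2.5873; exercise value = 0.0000 ≤ continuation, so V_u = 2.5873
Node d (S = 51): continuation = e^(−0.07)·[0.4945·5.4890 + 0.5055·24.6500] = 14.1496; exercise value = 17.0000 > continuation, so V_d = 17.0000 (exercise)
Node 0 (S = 60): continuation = e^(−0.07)·[0.4945·2.5873 + 0.5055·17.0000] = 9.2059; exercise value = 8.0000 ≤ continuation, so V_0 = 9.2059

$9.21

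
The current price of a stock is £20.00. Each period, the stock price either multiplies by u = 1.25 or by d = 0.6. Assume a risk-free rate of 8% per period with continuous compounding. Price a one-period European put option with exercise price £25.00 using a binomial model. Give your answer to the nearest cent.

Risk-neutral probability p = (e^0.08 − 0.6)/(1.25 − 0.6) = 0.4833/0.6500 = 0.7435
Terminal stock prices: S_u = 25, S_d = 12
Terminal payoffs (K − S): max(0, 0) = 0, max(13, 0) = 13
Node 0 (S = 20): V_0 = e^(−0.08)·[0.7435·0.0000 + 0.2565·13.0000] = 3.0779

£3.08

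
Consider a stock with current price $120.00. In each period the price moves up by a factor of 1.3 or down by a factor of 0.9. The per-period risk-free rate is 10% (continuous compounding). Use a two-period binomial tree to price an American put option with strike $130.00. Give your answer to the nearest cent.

$10.00

Risk-neutral probability p = (e^0.1 − 0.9)/(1.3 − 0.9) = 0.2052/0.4000 = 0.5129
Terminal stock prices: S_uu = 202.8, S_ud = 140.4, S_dd = 97.2
Terminal payoffs (K − S): max(-72.8, 0) = 0, max(-10.4, 0) = 0, max(32.8, 0) = 32.8
Node u (S = 156): continuation = e^(−0.1)·[0.5129·0.0000 + 0.4871·0.0000] = 0.0000; exercise value = 0.0000 ≤ continuation, so V_u = 0.0000
Node d (S = 108): continuation = e^(−0.1)·[0.5129·0.0000 + 0.4871·32.8000] = 14.4557; exercise value = 22.0000 > continuation, so V_d = 22.0000 (exercise)
Node 0 (S = 120): continuation = e^(−0.1)·[0.5129·0.0000 + 0.4871·22.0000] = 9.6959; exercise value = 10.0000 > continuation, so V_0 = 10.0000 (exercise)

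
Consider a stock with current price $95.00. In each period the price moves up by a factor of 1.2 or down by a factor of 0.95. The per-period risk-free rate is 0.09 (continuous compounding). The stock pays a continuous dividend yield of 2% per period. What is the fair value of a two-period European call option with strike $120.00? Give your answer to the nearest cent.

$3.37

Per-period risk-free factor R = e^0.09 = 1.0942; dividend-adjusted growth = e^(0.09−0.02) = 1.0725.
Risk-neutral probability p = (1.0725 − 0.95)/(1.2 − 0.95) = 0.1225/0.2500 = 0.4900
Terminal stock prices: S_uu = 136.8, S_ud = 108.3, S_dd = 85.74
Terminal payoffs (S − K): max(16.8, 0) = 16.8, max(-11.7, 0) = 0, max(-34.26, 0) = 0
Node u (S = 114): V_u = e^(−0.09)·[0.4900·16.8000 + 0.5100·0.0000] = 7.5240
Node d (S = 90.25): V_d = e^(−0.09)·[0.4900·0.0000 + 0.5100·0.0000] = 0.0000
Node 0 (S = 95): V_0 = e^(−0.09)·[0.4900·7.5240 + 0.5100·0.0000] = 3.3697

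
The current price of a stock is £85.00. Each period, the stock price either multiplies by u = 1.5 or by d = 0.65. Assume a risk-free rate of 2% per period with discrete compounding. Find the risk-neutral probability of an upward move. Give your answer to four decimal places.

Risk-neutral probability p = (1 + 0.02 − 0.65)/(1.5 − 0.65) = 0.3700/0.8500 = 0.4353

p = 0.4353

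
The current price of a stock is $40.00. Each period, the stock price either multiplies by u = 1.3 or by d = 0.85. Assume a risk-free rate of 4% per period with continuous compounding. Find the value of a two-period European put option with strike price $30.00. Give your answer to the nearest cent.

$0.34

Risk-neutral probability p = (e^0.04 − 0.85)/(1.3 − 0.85) = 0.1908/0.4500 = 0.4240
Terminal stock prices: S_uu = 67.6, S_ud = 44.2, S_dd = 28.9
Terminal payoffs (K − S): max(-37.6, 0) = 0, max(-14.2, 0) = 0, max(1.1, 0) = 1.1
Node u (S = 52): V_u = e^(−0.04)·[0.4240·0.0000 + 0.5760·0.0000] = 0.0000
Node d (S = 34): V_d = e^(−0.04)·[0.4240·0.0000 + 0.5760·1.1000] = 0.6087
Node 0 (S = 40): V_0 = e^(−0.04)·[0.4240·0.0000 + 0.5760·0.6087] = 0.3369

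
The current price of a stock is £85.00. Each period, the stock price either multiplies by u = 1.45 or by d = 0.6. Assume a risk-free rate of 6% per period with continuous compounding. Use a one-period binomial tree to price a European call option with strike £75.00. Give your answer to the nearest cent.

Risk-neutral probability p = (e^0.06 − 0.6)/(1.45 − 0.6) = 0.4618/0.8500 = 0.5433
Terminal stock prices: S_u = 123.2, S_d = 51
Terminal payoffs (S − K): max(48.25, 0) = 48.25, max(-24, 0) = 0
Node 0 (S = 85): V_0 = e^(−0.06)·[0.5433·48.2500 + 0.4567·0.0000] = 24.6893

£24.69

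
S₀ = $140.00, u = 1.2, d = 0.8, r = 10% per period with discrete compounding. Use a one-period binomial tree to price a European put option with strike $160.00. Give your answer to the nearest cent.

$10.91

Risk-neutral probability p = (1 + 0.1 − 0.8)/(1.2 − 0.8) = 0.3000/0.4000 = 0.7500
Terminal stock prices: S_u = 168, S_d = 112
Terminal payoffs (K − S): max(-8, 0) = 0, max(48, 0) = 48
Node 0 (S = 140): V_0 = 1/1.1·[0.7500·0.0000 + 0.2500·48.0000] = 10.9091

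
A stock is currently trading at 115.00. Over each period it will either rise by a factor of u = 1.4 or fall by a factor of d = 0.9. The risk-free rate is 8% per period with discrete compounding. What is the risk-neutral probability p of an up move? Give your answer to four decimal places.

p = 0.3600

Risk-neutral probability p = (1 + 0.08 − 0.9)/(1.4 − 0.9) = 0.1800/0.5000 = 0.3600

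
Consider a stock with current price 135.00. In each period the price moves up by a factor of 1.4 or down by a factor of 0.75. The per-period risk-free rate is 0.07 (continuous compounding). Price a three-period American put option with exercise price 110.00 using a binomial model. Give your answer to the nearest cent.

8.27

Risk-neutral probability p = (e^0.07 − 0.75)/(1.4 − 0.75) = 0.3225/0.6500 = 0.4962
Terminal stock prices: S_uuu = 370.4, S_uud = 198.4, S_udd = 106.3, S_ddd = 56.95
Terminal payoffs (K − S): max(-260.4, 0) = 0, max(-88.45, 0) = 0, max(3.688, 0) = 3.688, max(53.05, 0) = 53.05
Node uu (S = 264.6): continuation = e^(−0.07)·[0.4962·0.0000 + 0.5038·0.0000] = 0.0000; exercise value = 0.0000 ≤ continuation, so V_uu = 0.0000
Node ud (S = 141.8): continuation = e^(−0.07)·[0.4962·0.0000 + 0.5038·3.6875] = 1.7323; exercise value = 0.0000 ≤ continuation, so V_ud = 1.7323
Node dd (S = 75.94): continuation = e^(−0.07)·[0.4962·3.6875 + 0.5038·53.0469] = 26.6258; exercise value = 34.0625 > continuation, so V_dd = 34.0625 (exercise)
Node u (S = 189): continuation = e^(−0.07)·[0.4962·0.0000 + 0.5038·1.7323] = 0.8138; exercise value = 0.0000 ≤ continuation, so V_u = 0.8138
Node d (S = 101.2): continuation = e^(−0.07)·[0.4962·1.7323 + 0.5038·34.0625] = 16.8030; exercise value = 8.7500 ≤ continuation, so V_d = 16.8030
Node 0 (S = 135): continuation = e^(−0.07)·[0.4962·0.8138 + 0.5038·16.8030] = 8.2700; exercise value = 0.0000 ≤ continuation, so V_0 = 8.2700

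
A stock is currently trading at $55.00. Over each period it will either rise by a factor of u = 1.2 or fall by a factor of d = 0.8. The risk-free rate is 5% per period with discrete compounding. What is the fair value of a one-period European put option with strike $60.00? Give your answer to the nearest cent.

$5.71

Risk-neutral probability p = (1 + 0.05 − 0.8)/(1.2 − 0.8) = 0.2500/0.4000 = 0.6250
Terminal stock prices: S_u = 66, S_d = 44
Terminal payoffs (K − S): max(-6, 0) = 0, max(16, 0) = 16
Node 0 (S = 55): V_0 = 1/1.05·[0.6250·0.0000 + 0.3750·16.0000] = 5.7143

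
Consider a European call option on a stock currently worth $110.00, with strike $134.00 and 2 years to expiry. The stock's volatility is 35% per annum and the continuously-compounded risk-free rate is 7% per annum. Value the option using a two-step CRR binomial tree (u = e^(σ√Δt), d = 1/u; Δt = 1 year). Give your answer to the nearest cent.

$20.17

CRR parameters: u = e^(σ√Δt) = e^(0.35·√1) = 1.4191, d = 1/u = 0.7047
Per-period rate: rΔt = 0.07·1 = 0.07, so R = e^0.07 = 1.0725
Risk-neutral probability p = (e^0.07 − 0.7047)/(1.4191 − 0.7047) = 0.3678/0.7144 = 0.5149
Terminal stock prices: S_uu = 221.5, S_ud = 110, S_dd = 54.62
Terminal payoffs (S − K): max(87.51, 0) = 87.51, max(-24, 0) = 0, max(-79.38, 0) = 0
Node u (S = 156.1): V_u = e^(−0.07)·[0.5149·87.5128 + 0.4851·0.0000] = 42.0124
Node d (S = 77.52): V_d = e^(−0.07)·[0.5149·0.0000 + 0.4851·0.0000] = 0.0000
Node 0 (S = 110): V_0 = e^(−0.07)·[0.5149·42.0124 + 0.4851·0.0000] = 20.1690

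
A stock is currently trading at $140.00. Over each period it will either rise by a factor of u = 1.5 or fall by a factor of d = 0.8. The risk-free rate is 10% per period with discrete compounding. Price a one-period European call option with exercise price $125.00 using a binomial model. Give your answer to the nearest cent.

$33.12

Risk-neutral probability p = (1 + 0.1 − 0.8)/(1.5 − 0.8) = 0.3000/0.7000 = 0.4286
Terminal stock prices: S_u = 210, S_d = 112
Terminal payoffs (S − K): max(85, 0) = 85, max(-13, 0) = 0
Node 0 (S = 140): V_0 = 1/1.1·[0.4286·85.0000 + 0.5714·0.0000] = 33.1169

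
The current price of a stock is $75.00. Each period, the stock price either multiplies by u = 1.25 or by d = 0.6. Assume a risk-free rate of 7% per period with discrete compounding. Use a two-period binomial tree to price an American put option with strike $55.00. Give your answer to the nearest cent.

Risk-neutral probability p = (1 + 0.07 − 0.6)/(1.25 − 0.6) = 0.4700/0.6500 = 0.7231
Terminal stock prices: S_uu = 117.2, S_ud = 56.25, S_dd = 27
Terminal payoffs (K − S): max(-62.19, 0) = 0, max(-1.25, 0) = 0, max(28, 0) = 28
Node u (S = 93.75): continuation = 1/1.07·[0.7231·0.0000 + 0.2769·0.0000] = 0.0000; exercise value = 0.0000 ≤ continuation, so V_u = 0.0000
Node d (S = 45): continuation = 1/1.07·[0.7231·0.0000 + 0.2769·28.0000] = 7.2466; exercise value = 10.0000 > continuation, so V_d = 10.0000 (exercise)
Node 0 (S = 75): continuation = 1/1.07·[0.7231·0.0000 + 0.2769·10.0000] = 2.5881; exercise value = 0.0000 ≤ continuation, so V_0 = 2.5881

$2.59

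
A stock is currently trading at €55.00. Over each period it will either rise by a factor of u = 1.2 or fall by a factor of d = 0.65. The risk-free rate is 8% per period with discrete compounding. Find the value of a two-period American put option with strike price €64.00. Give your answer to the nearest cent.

Risk-neutral probability p = (1 + 0.08 − 0.65)/(1.2 − 0.65) = 0.4300/0.5500 = 0.7818
Terminal stock prices: S_uu = 79.2, S_ud = 42.9, S_dd = 23.24
Terminal payoffs (K − S): max(-15.2, 0) = 0, max(21.1, 0) = 21.1, max(40.76, 0) = 40.76
Node u (S = 66): continuation = 1/1.08·[0.7818·0.0000 + 0.2182·21.1000] = 4.2626; exercise value = 0.0000 ≤ continuation, so V_u = 4.2626
Node d (S = 35.75): continuation = 1/1.08·[0.7818·21.1000 + 0.2182·40.7625] = 23.5093; exercise value = 28.2500 > continuation, so V_d = 28.2500 (exercise)
Node 0 (S = 55): continuation = 1/1.08·[0.7818·4.2626 + 0.2182·28.2500] = 8.7928; exercise value = 9.0000 > continuation, so V_0 = 9.0000 (exercise)

€9.00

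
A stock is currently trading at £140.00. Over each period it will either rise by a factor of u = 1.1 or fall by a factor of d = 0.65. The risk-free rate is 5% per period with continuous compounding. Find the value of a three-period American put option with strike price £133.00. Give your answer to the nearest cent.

Risk-neutral probability p = (e^0.05 − 0.65)/(1.1 − 0.65) = 0.4013/0.4500 = 0.8917
Terminal stock prices: S_uuu = 186.3, S_uud = 110.1, S_udd = 65.07, S_ddd = 38.45
Terminal payoffs (K − S): max(-53.34, 0) = 0, max(22.89, 0) = 22.89, max(67.93, 0) = 67.93, max(94.55, 0) = 94.55
Node uu (S = 169.4): continuation = e^(−0.05)·[0.8917·0.0000 + 0.1083·22.8900] = 2.3578; exercise value = 0.0000 ≤ continuation, so V_uu = 2.3578
Node ud (S = 100.1): continuation = e^(−0.05)·[0.8917·22.8900 + 0.1083·67.9350] = 26.4135; exercise value = 32.9000 > continuation, so V_ud = 32.9000 (exercise)
Node dd (S = 59.15): continuation = e^(−0.05)·[0.8917·67.9350 + 0.1083·94.5525] = 67.3635; exercise value = 73.8500 > continuation, so V_dd = 73.8500 (exercise)
Node u (S = 154): continuation = e^(−0.05)·[0.8917·2.3578 + 0.1083·32.9000] = 5.3888; exercise value = 0.0000 ≤ continuation, so V_u = 5.3888
Node d (S = 91): continuation = e^(−0.05)·[0.8917·32.9000 + 0.1083·73.8500] = 35.5135; exercise value = 42.0000 > continuation, so V_d = 42.0000 (exercise)
Node 0 (S = 140): continuation = e^(−0.05)·[0.8917·5.3888 + 0.1083·42.0000] = 8.8971; exercise value = 0.0000 ≤ continuation, so V_0 = 8.8971

£8.90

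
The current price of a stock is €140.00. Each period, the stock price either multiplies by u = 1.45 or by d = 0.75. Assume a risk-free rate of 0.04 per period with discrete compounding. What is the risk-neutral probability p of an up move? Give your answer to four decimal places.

p = 0.4143

Risk-neutral probability p = (1 + 0.04 − 0.75)/(1.45 − 0.75) = 0.2900/0.7000 = 0.4143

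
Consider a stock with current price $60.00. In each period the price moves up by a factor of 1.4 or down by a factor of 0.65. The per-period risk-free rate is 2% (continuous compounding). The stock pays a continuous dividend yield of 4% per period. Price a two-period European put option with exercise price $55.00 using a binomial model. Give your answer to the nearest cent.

Per-period risk-free factor R = e^0.02 = 1.0202; dividend-adjusted growth = e^(0.02−0.04) = 0.9802.
Risk-neutral probability p = (0.9802 − 0.65)/(1.4 − 0.65) = 0.3302/0.7500 = 0.4403
Terminal stock prices: S_uu = 117.6, S_ud = 54.6, S_dd = 25.35
Terminal payoffs (K − S): max(-62.6, 0) = 0, max(0.4, 0) = 0.4, max(29.65, 0) = 29.65
Node u (S = 84): V_u = e^(−0.02)·[0.4403·0.0000 + 0.5597·0.4000] = 0.2195
Node d (S = 39): V_d = e^(−0.02)·[0.4403·0.4000 + 0.5597·29.6500] = 16.4401
Node 0 (S = 60): V_0 = e^(−0.02)·[0.4403·0.2195 + 0.5597·16.4401] = 9.1146

$9.11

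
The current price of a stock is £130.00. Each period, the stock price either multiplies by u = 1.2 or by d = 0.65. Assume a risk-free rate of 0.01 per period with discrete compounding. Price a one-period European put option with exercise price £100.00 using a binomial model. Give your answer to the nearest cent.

£5.30

Risk-neutral probability p = (1 + 0.01 − 0.65)/(1.2 − 0.65) = 0.3600/0.5500 = 0.6545
Terminal stock prices: S_u = 156, S_d = 84.5
Terminal payoffs (K − S): max(-56, 0) = 0, max(15.5, 0) = 15.5
Node 0 (S = 130): V_0 = 1/1.01·[0.6545·0.0000 + 0.3455·15.5000] = 5.3015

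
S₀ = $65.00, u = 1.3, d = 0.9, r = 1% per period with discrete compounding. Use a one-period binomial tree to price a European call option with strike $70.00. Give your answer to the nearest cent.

Risk-neutral probability p = (1 + 0.01 − 0.9)/(1.3 − 0.9) = 0.1100/0.4000 = 0.2750
Terminal stock prices: S_u = 84.5, S_d = 58.5
Terminal payoffs (S − K): max(14.5, 0) = 14.5, max(-11.5, 0) = 0
Node 0 (S = 65): V_0 = 1/1.01·[0.2750·14.5000 + 0.7250·0.0000] = 3.9480

$3.95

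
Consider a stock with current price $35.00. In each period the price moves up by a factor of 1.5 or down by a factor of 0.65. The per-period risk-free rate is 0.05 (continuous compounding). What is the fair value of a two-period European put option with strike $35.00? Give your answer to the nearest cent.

Risk-neutral probability p = (e^0.05 − 0.65)/(1.5 − 0.65) = 0.4013/0.8500 = 0.4721
Terminal stock prices: S_uu = 78.75, S_ud = 34.12, S_dd = 14.79
Terminal payoffs (K − S): max(-43.75, 0) = 0, max(0.875, 0) = 0.875, max(20.21, 0) = 20.21
Node u (S = 52.5): V_u = e^(−0.05)·[0.4721·0.0000 + 0.5279·0.8750] = 0.4394
Node d (S = 22.75): V_d = e^(−0.05)·[0.4721·0.8750 + 0.5279·20.2125] = 10.5430
Node 0 (S = 35): V_0 = e^(−0.05)·[0.4721·0.4394 + 0.5279·10.5430] = 5.4917

$5.49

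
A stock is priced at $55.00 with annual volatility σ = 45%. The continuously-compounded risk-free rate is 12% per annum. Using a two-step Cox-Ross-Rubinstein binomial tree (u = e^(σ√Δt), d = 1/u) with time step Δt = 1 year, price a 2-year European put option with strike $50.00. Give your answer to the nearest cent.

CRR parameters: u = e^(σ√Δt) = e^(0.45·√1) = 1.5683, d = 1/u = 0.6376
Per-period rate: rΔt = 0.12·1 = 0.12, so R = e^0.12 = 1.1275
Risk-neutral probability p = (e^0.12 − 0.6376)/(1.5683 − 0.6376) = 0.4899/0.9307 = 0.5264
Terminal stock prices: S_uu = 135.3, S_ud = 55, S_dd = 22.36
Terminal payoffs (K − S): max(-85.28, 0) = 0, max(-5, 0) = 0, max(27.64, 0) = 27.64
Node u (S = 86.26): V_u = e^(−0.12)·[0.5264·0.0000 + 0.4736·0.0000] = 0.0000
Node d (S = 35.07): V_d = e^(−0.12)·[0.5264·0.0000 + 0.4736·27.6387] = 11.6106
Node 0 (S = 55): V_0 = e^(−0.12)·[0.5264·0.0000 + 0.4736·11.6106] = 4.8775

$4.88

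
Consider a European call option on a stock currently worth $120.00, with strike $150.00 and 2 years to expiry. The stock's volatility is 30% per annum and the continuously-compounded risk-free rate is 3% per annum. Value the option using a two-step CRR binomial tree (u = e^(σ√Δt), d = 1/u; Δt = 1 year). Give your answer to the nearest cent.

CRR parameters: u = e^(σ√Δt) = e^(0.3·√1) = 1.3499, d = 1/u = 0.7408
Per-period rate: rΔt = 0.03·1 = 0.03, so R = e^0.03 = 1.0305
Risk-neutral probability p = (e^0.03 − 0.7408)/(1.3499 − 0.7408) = 0.2896/0.6090 = 0.4756
Terminal stock prices: S_uu = 218.7, S_ud = 120, S_dd = 65.86
Terminal payoffs (S − K): max(68.65, 0) = 68.65, max(-30, 0) = 0, max(-84.14, 0) = 0
Node u (S = 162): V_u = e^(−0.03)·[0.4756·68.6543 + 0.5244·0.0000] = 31.6844
Node d (S = 88.9): V_d = e^(−0.03)·[0.4756·0.0000 + 0.5244·0.0000] = 0.0000
Node 0 (S = 120): V_0 = e^(−0.03)·[0.4756·31.6844 + 0.5244·0.0000] = 14.6226

$14.62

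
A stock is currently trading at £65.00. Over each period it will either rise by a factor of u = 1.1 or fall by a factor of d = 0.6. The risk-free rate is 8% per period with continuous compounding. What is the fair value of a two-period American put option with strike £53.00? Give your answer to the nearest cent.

£0.71

Risk-neutral probability p = (e^0.08 − 0.6)/(1.1 − 0.6) = 0.4833/0.5000 = 0.9666
Terminal stock prices: S_uu = 78.65, S_ud = 42.9, S_dd = 23.4
Terminal payoffs (K − S): max(-25.65, 0) = 0, max(10.1, 0) = 10.1, max(29.6, 0) = 29.6
Node u (S = 71.5): continuation = e^(−0.08)·[0.9666·0.0000 + 0.0334·10.1000] = 0.3116; exercise value = 0.0000 ≤ continuation, so V_u = 0.3116
Node d (S = 39): continuation = e^(−0.08)·[0.9666·10.1000 + 0.0334·29.6000] = 9.9252; exercise value = 14.0000 > continuation, so V_d = 14.0000 (exercise)
Node 0 (S = 65): continuation = e^(−0.08)·[0.9666·0.3116 + 0.0334·14.0000] = 0.7101; exercise value = 0.0000 ≤ continuation, so V_0 = 0.7101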